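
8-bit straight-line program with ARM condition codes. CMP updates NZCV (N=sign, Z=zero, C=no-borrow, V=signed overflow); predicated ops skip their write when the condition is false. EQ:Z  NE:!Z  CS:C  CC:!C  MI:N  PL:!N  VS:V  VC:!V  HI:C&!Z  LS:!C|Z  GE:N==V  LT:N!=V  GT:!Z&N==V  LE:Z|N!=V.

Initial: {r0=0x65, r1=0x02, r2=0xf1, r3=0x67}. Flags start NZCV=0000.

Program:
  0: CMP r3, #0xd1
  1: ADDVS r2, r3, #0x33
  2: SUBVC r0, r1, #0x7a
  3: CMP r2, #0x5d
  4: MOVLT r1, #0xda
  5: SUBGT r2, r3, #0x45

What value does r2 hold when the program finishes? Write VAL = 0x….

0: ✓ CMP  NZCV=1001
1: ✓ ADDVS  r2←0x9a
2: · SUBVC
3: ✓ CMP  NZCV=0011
4: ✓ MOVLT  r1←0xda
5: · SUBGT

VAL = 0x9a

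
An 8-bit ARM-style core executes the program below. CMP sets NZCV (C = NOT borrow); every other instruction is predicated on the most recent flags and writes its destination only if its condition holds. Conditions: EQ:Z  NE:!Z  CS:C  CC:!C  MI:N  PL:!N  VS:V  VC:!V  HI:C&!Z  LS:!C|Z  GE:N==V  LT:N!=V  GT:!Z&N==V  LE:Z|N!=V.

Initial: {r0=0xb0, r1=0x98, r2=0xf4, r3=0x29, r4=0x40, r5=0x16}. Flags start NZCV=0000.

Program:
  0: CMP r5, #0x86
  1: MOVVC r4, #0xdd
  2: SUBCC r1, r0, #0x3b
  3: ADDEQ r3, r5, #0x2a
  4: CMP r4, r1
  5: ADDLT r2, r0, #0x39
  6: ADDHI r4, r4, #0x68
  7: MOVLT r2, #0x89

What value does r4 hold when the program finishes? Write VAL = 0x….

VAL = 0x40

0: ✓ CMP  NZCV=1001
1: · MOVVC
2: ✓ SUBCC  r1←0x75
3: · ADDEQ
4: ✓ CMP  NZCV=1000
5: ✓ ADDLT  r2←0xe9
6: · ADDHI
7: ✓ MOVLT  r2←0x89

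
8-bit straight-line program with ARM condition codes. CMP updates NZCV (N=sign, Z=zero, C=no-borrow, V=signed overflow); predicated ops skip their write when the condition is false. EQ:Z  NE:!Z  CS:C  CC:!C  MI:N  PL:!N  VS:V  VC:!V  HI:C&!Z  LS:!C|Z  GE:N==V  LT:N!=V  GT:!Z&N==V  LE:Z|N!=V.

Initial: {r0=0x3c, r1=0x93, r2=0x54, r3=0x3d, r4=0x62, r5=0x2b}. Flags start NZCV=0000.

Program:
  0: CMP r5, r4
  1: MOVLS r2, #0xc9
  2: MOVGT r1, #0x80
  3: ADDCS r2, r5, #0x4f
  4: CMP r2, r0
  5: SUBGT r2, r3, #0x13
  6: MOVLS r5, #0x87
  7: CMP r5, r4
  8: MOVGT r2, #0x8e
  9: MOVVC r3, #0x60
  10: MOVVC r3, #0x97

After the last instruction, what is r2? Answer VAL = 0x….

VAL = 0xc9

[0] flags=1000 → (cmp)
[1] flags=1000 LS?T → r2=0xc9
[2] flags=1000 GT?F → skip
[3] flags=1000 CS?F → skip
[4] flags=1010 → (cmp)
[5] flags=1010 GT?F → skip
[6] flags=1010 LS?F → skip
[7] flags=1000 → (cmp)
[8] flags=1000 GT?F → skip
[9] flags=1000 VC?T → r3=0x60
[10] flags=1000 VC?T → r3=0x97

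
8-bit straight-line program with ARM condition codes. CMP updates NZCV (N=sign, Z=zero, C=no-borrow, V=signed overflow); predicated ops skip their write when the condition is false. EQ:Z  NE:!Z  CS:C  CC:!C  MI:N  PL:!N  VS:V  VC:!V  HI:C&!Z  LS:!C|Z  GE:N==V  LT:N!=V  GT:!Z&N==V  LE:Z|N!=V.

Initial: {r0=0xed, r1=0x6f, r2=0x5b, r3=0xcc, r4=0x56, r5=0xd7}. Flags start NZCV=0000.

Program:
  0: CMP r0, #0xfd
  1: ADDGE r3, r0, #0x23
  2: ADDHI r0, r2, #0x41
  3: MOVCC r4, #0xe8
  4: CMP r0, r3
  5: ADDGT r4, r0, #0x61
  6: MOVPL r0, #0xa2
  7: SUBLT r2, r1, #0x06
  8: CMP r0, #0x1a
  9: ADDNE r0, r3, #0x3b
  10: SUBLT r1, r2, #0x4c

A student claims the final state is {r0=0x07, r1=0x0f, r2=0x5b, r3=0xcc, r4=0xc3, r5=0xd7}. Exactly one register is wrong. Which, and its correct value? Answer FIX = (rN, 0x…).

0: ✓ CMP  NZCV=1000
1: · ADDGE
2: · ADDHI
3: ✓ MOVCC  r4←0xe8
4: ✓ CMP  NZCV=0010
5: ✓ ADDGT  r4←0x4e
6: ✓ MOVPL  r0←0xa2
7: · SUBLT
8: ✓ CMP  NZCV=1010
9: ✓ ADDNE  r0←0x07
10: ✓ SUBLT  r1←0x0f

FIX = (r4, 0x4e)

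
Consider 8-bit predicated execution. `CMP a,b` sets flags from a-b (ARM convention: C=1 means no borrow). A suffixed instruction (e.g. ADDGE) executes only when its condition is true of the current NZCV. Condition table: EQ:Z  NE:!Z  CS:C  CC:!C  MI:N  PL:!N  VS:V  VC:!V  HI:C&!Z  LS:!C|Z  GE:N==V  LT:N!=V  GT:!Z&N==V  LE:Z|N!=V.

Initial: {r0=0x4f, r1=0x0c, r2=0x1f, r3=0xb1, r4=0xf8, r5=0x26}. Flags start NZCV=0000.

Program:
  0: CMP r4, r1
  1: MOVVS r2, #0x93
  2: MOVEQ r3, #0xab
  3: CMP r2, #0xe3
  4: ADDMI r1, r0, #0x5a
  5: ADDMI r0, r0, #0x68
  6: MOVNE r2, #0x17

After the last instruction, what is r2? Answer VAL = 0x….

[0] flags=1010 → (cmp)
[1] flags=1010 VS?F → skip
[2] flags=1010 EQ?F → skip
[3] flags=0000 → (cmp)
[4] flags=0000 MI?F → skip
[5] flags=0000 MI?F → skip
[6] flags=0000 NE?T → r2=0x17

VAL = 0x17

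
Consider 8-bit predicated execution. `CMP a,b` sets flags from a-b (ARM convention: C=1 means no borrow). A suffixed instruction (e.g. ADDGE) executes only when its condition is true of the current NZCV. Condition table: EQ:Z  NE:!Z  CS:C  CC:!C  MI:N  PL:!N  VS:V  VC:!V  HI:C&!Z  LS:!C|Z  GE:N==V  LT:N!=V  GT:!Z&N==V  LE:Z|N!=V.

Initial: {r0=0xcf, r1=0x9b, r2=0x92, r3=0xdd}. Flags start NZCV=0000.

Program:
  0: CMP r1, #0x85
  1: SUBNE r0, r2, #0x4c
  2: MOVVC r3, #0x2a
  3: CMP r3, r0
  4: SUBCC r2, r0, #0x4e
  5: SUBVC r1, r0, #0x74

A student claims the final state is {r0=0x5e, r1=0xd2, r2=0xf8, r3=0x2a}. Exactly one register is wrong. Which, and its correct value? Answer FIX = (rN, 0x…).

0: ✓ CMP  NZCV=0010
1: ✓ SUBNE  r0←0x46
2: ✓ MOVVC  r3←0x2a
3: ✓ CMP  NZCV=1000
4: ✓ SUBCC  r2←0xf8
5: ✓ SUBVC  r1←0xd2

FIX = (r0, 0x46)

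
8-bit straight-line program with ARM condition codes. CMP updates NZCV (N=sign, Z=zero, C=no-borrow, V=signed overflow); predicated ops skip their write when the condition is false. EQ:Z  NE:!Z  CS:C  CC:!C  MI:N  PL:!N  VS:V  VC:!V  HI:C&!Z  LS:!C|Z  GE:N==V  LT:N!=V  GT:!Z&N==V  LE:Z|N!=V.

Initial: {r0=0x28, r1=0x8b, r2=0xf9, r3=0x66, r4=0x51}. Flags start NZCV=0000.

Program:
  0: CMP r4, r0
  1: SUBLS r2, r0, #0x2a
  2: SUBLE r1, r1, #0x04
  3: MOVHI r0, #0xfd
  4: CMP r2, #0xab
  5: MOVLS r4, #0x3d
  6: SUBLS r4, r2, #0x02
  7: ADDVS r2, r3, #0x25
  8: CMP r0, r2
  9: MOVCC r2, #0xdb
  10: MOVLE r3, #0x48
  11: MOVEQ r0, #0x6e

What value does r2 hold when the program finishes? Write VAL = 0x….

VAL = 0xf9

[0] flags=0010 → (cmp)
[1] flags=0010 LS?F → skip
[2] flags=0010 LE?F → skip
[3] flags=0010 HI?T → r0=0xfd
[4] flags=0010 → (cmp)
[5] flags=0010 LS?F → skip
[6] flags=0010 LS?F → skip
[7] flags=0010 VS?F → skip
[8] flags=0010 → (cmp)
[9] flags=0010 CC?F → skip
[10] flags=0010 LE?F → skip
[11] flags=0010 EQ?F → skip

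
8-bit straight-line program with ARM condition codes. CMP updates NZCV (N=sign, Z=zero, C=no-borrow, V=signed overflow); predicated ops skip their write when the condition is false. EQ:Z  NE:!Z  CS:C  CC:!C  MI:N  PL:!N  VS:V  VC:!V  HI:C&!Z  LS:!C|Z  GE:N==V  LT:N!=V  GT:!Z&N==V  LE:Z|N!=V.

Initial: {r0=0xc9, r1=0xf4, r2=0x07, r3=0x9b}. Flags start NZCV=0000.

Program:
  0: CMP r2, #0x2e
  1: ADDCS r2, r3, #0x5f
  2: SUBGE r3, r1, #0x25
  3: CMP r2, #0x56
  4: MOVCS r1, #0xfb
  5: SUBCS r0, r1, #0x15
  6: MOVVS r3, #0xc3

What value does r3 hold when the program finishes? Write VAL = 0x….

0: ✓ CMP  NZCV=1000
1: · ADDCS
2: · SUBGE
3: ✓ CMP  NZCV=1000
4: · MOVCS
5: · SUBCS
6: · MOVVS

VAL = 0x9b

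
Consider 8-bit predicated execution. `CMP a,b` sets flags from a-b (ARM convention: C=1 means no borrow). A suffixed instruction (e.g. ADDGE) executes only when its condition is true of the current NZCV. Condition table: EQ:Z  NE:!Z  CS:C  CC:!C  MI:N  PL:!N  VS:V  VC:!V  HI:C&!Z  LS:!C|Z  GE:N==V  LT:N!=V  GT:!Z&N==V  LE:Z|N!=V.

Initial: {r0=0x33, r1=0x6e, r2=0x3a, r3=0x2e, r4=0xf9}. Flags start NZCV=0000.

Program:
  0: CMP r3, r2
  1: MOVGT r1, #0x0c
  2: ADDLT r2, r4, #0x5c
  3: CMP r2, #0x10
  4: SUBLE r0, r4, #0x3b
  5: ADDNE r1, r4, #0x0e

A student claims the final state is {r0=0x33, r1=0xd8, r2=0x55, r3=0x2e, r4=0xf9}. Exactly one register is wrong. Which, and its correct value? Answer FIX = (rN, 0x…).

FIX = (r1, 0x07)

0: ✓ CMP  NZCV=1000
1: · MOVGT
2: ✓ ADDLT  r2←0x55
3: ✓ CMP  NZCV=0010
4: · SUBLE
5: ✓ ADDNE  r1←0x07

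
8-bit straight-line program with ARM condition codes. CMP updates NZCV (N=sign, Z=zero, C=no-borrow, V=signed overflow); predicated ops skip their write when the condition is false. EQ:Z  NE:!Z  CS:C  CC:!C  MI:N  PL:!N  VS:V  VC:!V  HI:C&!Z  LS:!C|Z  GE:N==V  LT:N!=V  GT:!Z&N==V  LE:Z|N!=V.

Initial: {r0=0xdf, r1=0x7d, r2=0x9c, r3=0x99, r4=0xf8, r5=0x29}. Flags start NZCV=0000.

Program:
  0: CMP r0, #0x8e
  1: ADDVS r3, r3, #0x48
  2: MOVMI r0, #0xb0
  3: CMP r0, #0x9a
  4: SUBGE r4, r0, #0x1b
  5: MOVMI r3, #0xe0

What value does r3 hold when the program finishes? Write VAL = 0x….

[0] flags=0010 → (cmp)
[1] flags=0010 VS?F → skip
[2] flags=0010 MI?F → skip
[3] flags=0010 → (cmp)
[4] flags=0010 GE?T → r4=0xc4
[5] flags=0010 MI?F → skip

VAL = 0x99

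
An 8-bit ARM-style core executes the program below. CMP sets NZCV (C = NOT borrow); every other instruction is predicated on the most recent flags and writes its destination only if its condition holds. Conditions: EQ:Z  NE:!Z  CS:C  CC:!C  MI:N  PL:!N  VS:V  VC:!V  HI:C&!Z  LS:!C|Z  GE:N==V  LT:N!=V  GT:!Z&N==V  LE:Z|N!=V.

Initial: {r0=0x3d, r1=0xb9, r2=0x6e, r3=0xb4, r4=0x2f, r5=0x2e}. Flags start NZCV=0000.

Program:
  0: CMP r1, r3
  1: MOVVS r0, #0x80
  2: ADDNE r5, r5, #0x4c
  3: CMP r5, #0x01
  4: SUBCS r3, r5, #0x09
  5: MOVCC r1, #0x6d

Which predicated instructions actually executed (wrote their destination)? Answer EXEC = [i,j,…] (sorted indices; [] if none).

0: ✓ CMP  NZCV=0010
1: · MOVVS
2: ✓ ADDNE  r5←0x7a
3: ✓ CMP  NZCV=0010
4: ✓ SUBCS  r3←0x71
5: · MOVCC

EXEC = [2,4]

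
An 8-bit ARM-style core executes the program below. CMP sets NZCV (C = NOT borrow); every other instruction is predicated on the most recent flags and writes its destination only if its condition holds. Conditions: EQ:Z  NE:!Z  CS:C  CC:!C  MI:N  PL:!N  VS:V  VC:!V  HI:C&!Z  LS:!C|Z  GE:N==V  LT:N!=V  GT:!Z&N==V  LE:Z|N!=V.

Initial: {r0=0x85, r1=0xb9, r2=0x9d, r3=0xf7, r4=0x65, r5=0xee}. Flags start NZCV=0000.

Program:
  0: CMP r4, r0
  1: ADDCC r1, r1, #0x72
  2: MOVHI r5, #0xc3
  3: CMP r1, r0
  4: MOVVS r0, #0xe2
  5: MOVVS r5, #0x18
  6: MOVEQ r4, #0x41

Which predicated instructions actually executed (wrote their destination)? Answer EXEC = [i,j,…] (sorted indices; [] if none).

[0] flags=1001 → (cmp)
[1] flags=1001 CC?T → r1=0x2b
[2] flags=1001 HI?F → skip
[3] flags=1001 → (cmp)
[4] flags=1001 VS?T → r0=0xe2
[5] flags=1001 VS?T → r5=0x18
[6] flags=1001 EQ?F → skip

EXEC = [1,4,5]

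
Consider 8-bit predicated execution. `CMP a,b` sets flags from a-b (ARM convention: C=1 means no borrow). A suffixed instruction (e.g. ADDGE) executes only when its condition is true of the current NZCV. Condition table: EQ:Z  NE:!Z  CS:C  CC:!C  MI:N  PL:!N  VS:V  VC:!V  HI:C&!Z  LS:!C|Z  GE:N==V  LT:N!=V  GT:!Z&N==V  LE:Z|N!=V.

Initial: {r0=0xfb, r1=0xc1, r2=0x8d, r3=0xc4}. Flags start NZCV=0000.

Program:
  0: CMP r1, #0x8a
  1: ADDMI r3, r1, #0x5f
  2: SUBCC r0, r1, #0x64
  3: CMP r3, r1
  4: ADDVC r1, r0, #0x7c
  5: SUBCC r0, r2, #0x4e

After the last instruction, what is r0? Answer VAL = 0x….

VAL = 0xfb

[0] flags=0010 → (cmp)
[1] flags=0010 MI?F → skip
[2] flags=0010 CC?F → skip
[3] flags=0010 → (cmp)
[4] flags=0010 VC?T → r1=0x77
[5] flags=0010 CC?F → skip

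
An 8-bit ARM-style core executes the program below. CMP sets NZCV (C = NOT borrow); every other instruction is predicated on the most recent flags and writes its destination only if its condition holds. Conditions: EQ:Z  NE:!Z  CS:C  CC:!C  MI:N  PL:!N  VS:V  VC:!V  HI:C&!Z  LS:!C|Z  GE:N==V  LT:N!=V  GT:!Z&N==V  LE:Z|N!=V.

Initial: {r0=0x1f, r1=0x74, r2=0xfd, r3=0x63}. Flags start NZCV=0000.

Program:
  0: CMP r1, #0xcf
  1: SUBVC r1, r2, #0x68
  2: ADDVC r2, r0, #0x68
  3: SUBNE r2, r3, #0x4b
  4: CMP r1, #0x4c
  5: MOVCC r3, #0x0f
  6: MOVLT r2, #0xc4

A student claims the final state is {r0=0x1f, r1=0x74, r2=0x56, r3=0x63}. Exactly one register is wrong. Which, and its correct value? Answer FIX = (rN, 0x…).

FIX = (r2, 0x18)

0: ✓ CMP  NZCV=1001
1: · SUBVC
2: · ADDVC
3: ✓ SUBNE  r2←0x18
4: ✓ CMP  NZCV=0010
5: · MOVCC
6: · MOVLT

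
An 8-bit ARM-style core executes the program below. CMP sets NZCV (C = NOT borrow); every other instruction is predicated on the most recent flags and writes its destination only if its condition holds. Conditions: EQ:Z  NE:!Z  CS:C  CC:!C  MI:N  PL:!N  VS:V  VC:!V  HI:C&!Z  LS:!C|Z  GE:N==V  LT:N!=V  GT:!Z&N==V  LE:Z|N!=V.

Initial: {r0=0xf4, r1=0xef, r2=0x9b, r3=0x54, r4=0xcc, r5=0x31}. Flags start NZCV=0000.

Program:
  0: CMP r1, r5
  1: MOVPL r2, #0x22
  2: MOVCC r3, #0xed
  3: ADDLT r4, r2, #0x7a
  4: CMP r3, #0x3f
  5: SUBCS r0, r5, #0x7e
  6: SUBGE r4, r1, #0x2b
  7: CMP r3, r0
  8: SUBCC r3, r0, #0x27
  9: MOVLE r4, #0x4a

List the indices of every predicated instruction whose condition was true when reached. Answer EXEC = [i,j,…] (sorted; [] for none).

0: ✓ CMP  NZCV=1010
1: · MOVPL
2: · MOVCC
3: ✓ ADDLT  r4←0x15
4: ✓ CMP  NZCV=0010
5: ✓ SUBCS  r0←0xb3
6: ✓ SUBGE  r4←0xc4
7: ✓ CMP  NZCV=1001
8: ✓ SUBCC  r3←0x8c
9: · MOVLE

EXEC = [3,5,6,8]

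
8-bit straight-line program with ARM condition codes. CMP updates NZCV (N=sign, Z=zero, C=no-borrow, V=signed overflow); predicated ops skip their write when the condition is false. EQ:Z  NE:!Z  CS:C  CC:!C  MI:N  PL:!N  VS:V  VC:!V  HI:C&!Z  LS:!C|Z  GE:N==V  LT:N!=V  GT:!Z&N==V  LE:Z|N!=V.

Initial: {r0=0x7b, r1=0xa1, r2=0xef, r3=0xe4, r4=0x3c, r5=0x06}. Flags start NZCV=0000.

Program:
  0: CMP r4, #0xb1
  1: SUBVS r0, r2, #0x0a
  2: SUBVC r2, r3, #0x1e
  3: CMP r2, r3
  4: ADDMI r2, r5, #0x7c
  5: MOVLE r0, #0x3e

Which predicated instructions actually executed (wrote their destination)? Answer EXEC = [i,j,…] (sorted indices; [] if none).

EXEC = [1]

[0] flags=1001 → (cmp)
[1] flags=1001 VS?T → r0=0xe5
[2] flags=1001 VC?F → skip
[3] flags=0010 → (cmp)
[4] flags=0010 MI?F → skip
[5] flags=0010 LE?F → skip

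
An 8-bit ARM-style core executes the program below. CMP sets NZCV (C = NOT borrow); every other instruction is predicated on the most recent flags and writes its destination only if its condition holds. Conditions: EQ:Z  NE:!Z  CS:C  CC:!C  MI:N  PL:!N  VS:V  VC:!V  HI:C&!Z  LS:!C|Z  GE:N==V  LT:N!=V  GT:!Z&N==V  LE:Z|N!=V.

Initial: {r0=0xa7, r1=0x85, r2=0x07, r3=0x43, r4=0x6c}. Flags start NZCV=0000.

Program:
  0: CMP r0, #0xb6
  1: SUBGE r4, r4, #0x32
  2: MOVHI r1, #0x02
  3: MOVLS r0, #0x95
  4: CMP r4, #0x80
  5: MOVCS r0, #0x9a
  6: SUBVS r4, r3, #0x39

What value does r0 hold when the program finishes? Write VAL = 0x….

[0] flags=1000 → (cmp)
[1] flags=1000 GE?F → skip
[2] flags=1000 HI?F → skip
[3] flags=1000 LS?T → r0=0x95
[4] flags=1001 → (cmp)
[5] flags=1001 CS?F → skip
[6] flags=1001 VS?T → r4=0x0a

VAL = 0x95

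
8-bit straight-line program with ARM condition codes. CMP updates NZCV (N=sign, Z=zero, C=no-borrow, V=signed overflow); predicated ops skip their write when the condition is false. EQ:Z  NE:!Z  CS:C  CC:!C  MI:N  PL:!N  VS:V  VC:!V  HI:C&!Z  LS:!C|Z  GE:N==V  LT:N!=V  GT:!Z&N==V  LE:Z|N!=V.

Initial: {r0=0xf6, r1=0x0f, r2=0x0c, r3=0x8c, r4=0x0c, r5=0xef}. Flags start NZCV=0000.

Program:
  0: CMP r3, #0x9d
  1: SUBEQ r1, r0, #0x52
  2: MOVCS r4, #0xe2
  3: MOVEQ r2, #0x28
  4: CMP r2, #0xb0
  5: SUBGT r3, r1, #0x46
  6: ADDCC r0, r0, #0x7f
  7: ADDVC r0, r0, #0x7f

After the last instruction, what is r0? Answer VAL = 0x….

VAL = 0xf4

0: ✓ CMP  NZCV=1000
1: · SUBEQ
2: · MOVCS
3: · MOVEQ
4: ✓ CMP  NZCV=0000
5: ✓ SUBGT  r3←0xc9
6: ✓ ADDCC  r0←0x75
7: ✓ ADDVC  r0←0xf4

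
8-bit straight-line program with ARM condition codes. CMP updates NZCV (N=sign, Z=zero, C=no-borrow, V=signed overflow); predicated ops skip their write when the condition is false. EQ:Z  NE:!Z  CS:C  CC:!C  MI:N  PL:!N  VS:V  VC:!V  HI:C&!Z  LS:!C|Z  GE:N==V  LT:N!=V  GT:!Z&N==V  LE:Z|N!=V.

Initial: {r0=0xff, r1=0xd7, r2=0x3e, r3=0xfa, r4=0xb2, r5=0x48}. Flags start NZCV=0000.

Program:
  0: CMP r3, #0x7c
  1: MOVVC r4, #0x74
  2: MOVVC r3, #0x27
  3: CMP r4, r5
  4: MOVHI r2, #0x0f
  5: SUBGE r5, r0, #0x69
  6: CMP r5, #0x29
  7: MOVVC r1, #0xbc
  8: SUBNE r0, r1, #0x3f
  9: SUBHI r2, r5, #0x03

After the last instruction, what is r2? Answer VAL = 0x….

0: ✓ CMP  NZCV=0011
1: · MOVVC
2: · MOVVC
3: ✓ CMP  NZCV=0011
4: ✓ MOVHI  r2←0x0f
5: · SUBGE
6: ✓ CMP  NZCV=0010
7: ✓ MOVVC  r1←0xbc
8: ✓ SUBNE  r0←0x7d
9: ✓ SUBHI  r2←0x45

VAL = 0x45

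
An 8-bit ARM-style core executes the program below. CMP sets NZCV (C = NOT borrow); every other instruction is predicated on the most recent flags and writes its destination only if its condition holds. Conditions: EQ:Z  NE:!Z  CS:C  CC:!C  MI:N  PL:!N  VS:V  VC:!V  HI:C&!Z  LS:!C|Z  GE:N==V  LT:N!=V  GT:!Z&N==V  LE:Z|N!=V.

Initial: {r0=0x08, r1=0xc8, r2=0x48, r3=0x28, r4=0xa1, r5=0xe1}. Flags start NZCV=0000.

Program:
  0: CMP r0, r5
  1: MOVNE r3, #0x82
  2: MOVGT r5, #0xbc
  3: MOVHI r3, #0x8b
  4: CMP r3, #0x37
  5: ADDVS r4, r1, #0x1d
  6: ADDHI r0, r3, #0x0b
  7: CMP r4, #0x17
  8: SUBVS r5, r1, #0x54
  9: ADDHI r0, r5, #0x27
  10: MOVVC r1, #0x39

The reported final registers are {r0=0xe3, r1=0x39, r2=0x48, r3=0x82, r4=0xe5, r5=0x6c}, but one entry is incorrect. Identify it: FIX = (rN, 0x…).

FIX = (r5, 0xbc)

[0] flags=0000 → (cmp)
[1] flags=0000 NE?T → r3=0x82
[2] flags=0000 GT?T → r5=0xbc
[3] flags=0000 HI?F → skip
[4] flags=0011 → (cmp)
[5] flags=0011 VS?T → r4=0xe5
[6] flags=0011 HI?T → r0=0x8d
[7] flags=1010 → (cmp)
[8] flags=1010 VS?F → skip
[9] flags=1010 HI?T → r0=0xe3
[10] flags=1010 VC?T → r1=0x39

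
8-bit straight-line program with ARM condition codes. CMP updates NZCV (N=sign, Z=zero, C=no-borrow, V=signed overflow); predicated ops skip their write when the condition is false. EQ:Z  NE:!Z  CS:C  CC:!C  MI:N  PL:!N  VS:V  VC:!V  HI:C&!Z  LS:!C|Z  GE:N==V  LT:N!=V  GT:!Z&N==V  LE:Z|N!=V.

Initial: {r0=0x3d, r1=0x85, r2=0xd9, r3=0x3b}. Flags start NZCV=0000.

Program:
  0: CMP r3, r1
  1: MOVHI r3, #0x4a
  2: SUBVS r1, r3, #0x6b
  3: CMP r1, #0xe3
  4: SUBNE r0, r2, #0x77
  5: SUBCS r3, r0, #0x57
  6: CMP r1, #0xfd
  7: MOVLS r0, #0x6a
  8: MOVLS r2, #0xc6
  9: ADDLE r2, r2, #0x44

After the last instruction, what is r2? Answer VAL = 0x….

[0] flags=1001 → (cmp)
[1] flags=1001 HI?F → skip
[2] flags=1001 VS?T → r1=0xd0
[3] flags=1000 → (cmp)
[4] flags=1000 NE?T → r0=0x62
[5] flags=1000 CS?F → skip
[6] flags=1000 → (cmp)
[7] flags=1000 LS?T → r0=0x6a
[8] flags=1000 LS?T → r2=0xc6
[9] flags=1000 LE?T → r2=0x0a

VAL = 0x0a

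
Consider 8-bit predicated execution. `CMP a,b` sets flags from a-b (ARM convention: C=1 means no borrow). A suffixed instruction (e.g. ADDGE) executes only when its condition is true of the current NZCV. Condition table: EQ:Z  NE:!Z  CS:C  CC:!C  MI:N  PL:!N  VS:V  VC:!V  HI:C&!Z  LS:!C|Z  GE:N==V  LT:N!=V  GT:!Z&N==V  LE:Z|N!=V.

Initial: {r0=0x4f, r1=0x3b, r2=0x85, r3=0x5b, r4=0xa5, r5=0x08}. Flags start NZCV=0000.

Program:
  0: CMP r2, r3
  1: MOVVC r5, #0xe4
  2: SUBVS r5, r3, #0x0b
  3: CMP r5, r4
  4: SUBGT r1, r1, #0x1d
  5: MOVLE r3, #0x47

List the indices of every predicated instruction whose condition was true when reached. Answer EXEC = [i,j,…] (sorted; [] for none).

[0] flags=0011 → (cmp)
[1] flags=0011 VC?F → skip
[2] flags=0011 VS?T → r5=0x50
[3] flags=1001 → (cmp)
[4] flags=1001 GT?T → r1=0x1e
[5] flags=1001 LE?F → skip

EXEC = [2,4]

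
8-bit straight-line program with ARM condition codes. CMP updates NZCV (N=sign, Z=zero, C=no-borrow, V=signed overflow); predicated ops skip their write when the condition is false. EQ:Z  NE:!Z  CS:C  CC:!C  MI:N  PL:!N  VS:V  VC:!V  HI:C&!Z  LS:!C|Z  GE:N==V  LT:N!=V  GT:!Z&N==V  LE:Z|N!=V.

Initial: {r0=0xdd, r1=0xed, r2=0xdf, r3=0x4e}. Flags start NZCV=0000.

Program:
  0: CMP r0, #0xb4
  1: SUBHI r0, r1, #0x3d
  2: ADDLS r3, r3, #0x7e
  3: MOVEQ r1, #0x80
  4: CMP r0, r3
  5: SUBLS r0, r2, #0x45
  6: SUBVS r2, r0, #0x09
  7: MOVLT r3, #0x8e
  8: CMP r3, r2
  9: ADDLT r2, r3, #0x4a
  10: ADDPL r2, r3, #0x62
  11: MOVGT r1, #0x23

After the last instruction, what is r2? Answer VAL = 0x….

VAL = 0xd8

0: ✓ CMP  NZCV=0010
1: ✓ SUBHI  r0←0xb0
2: · ADDLS
3: · MOVEQ
4: ✓ CMP  NZCV=0011
5: · SUBLS
6: ✓ SUBVS  r2←0xa7
7: ✓ MOVLT  r3←0x8e
8: ✓ CMP  NZCV=1000
9: ✓ ADDLT  r2←0xd8
10: · ADDPL
11: · MOVGT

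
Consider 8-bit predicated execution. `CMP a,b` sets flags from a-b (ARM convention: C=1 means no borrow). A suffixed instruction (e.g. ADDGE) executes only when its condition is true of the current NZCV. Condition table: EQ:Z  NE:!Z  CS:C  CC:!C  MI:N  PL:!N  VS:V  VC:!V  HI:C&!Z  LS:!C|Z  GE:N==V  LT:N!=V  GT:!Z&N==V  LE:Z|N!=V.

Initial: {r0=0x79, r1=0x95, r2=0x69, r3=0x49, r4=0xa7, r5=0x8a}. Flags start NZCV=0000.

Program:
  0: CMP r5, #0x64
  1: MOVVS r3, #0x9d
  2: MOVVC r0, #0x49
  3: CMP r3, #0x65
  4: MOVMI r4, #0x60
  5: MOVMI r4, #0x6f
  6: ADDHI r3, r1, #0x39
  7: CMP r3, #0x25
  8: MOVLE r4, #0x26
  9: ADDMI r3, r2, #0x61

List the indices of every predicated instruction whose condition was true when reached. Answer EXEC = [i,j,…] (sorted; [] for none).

0: ✓ CMP  NZCV=0011
1: ✓ MOVVS  r3←0x9d
2: · MOVVC
3: ✓ CMP  NZCV=0011
4: · MOVMI
5: · MOVMI
6: ✓ ADDHI  r3←0xce
7: ✓ CMP  NZCV=1010
8: ✓ MOVLE  r4←0x26
9: ✓ ADDMI  r3←0xca

EXEC = [1,6,8,9]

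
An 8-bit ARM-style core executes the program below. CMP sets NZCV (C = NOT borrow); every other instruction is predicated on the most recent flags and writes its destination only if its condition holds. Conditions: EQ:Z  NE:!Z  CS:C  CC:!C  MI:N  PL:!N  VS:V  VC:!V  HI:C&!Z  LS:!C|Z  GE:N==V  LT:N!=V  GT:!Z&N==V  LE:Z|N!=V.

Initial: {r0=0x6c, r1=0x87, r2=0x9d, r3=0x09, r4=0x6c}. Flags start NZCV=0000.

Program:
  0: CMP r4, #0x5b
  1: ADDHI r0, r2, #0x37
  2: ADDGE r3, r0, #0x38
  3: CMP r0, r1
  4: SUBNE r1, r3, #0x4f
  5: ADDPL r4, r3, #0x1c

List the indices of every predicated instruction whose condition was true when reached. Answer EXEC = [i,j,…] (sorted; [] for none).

0: ✓ CMP  NZCV=0010
1: ✓ ADDHI  r0←0xd4
2: ✓ ADDGE  r3←0x0c
3: ✓ CMP  NZCV=0010
4: ✓ SUBNE  r1←0xbd
5: ✓ ADDPL  r4←0x28

EXEC = [1,2,4,5]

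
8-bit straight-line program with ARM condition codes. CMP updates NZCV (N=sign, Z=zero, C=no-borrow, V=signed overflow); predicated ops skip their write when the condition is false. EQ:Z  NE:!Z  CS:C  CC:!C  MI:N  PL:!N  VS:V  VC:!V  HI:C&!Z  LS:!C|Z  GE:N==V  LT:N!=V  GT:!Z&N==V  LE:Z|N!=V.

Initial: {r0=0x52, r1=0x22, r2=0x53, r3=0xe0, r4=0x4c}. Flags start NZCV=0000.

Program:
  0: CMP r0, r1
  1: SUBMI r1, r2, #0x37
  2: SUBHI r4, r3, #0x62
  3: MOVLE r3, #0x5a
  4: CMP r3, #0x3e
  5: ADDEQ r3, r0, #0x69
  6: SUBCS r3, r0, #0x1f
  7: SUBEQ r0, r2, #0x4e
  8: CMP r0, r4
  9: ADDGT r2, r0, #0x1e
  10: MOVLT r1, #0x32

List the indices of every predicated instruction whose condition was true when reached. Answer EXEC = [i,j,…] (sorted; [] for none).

0: ✓ CMP  NZCV=0010
1: · SUBMI
2: ✓ SUBHI  r4←0x7e
3: · MOVLE
4: ✓ CMP  NZCV=1010
5: · ADDEQ
6: ✓ SUBCS  r3←0x33
7: · SUBEQ
8: ✓ CMP  NZCV=1000
9: · ADDGT
10: ✓ MOVLT  r1←0x32

EXEC = [2,6,10]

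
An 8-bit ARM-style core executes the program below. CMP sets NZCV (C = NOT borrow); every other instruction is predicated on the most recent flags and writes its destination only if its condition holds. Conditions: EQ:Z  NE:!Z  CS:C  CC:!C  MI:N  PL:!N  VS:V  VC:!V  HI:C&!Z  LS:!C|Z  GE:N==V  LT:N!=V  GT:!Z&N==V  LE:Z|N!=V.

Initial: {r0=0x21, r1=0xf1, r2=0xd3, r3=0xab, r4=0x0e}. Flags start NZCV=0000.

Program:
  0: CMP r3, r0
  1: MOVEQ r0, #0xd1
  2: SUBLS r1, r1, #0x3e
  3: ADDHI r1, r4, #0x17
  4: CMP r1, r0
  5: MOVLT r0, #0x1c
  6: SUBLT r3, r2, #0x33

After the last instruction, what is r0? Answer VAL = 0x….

VAL = 0x21

0: ✓ CMP  NZCV=1010
1: · MOVEQ
2: · SUBLS
3: ✓ ADDHI  r1←0x25
4: ✓ CMP  NZCV=0010
5: · MOVLT
6: · SUBLT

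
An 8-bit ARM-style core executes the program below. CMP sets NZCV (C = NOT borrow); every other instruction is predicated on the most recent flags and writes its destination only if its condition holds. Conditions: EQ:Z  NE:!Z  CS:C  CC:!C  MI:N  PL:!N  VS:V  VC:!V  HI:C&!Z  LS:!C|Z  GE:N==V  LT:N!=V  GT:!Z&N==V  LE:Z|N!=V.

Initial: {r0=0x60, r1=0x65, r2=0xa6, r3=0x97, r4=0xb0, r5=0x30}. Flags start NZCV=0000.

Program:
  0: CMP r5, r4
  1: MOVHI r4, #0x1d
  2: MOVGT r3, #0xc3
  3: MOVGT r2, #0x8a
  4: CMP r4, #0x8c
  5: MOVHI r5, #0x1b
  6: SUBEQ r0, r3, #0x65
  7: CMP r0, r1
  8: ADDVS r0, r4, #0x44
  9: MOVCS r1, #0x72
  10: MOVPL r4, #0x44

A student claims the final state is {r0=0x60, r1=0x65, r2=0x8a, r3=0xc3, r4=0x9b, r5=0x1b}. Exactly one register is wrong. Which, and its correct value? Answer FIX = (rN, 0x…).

FIX = (r4, 0xb0)

0: ✓ CMP  NZCV=1001
1: · MOVHI
2: ✓ MOVGT  r3←0xc3
3: ✓ MOVGT  r2←0x8a
4: ✓ CMP  NZCV=0010
5: ✓ MOVHI  r5←0x1b
6: · SUBEQ
7: ✓ CMP  NZCV=1000
8: · ADDVS
9: · MOVCS
10: · MOVPL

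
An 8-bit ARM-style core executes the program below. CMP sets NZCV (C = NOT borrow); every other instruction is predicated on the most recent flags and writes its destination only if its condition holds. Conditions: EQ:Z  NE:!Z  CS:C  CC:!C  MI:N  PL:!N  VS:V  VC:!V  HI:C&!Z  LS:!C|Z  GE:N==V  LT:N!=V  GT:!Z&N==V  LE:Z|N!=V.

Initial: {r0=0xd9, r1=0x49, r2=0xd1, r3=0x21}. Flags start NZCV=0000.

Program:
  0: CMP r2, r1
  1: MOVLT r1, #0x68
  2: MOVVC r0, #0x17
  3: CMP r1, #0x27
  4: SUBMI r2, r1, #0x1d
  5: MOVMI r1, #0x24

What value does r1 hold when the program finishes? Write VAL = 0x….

VAL = 0x68

0: ✓ CMP  NZCV=1010
1: ✓ MOVLT  r1←0x68
2: ✓ MOVVC  r0←0x17
3: ✓ CMP  NZCV=0010
4: · SUBMI
5: · MOVMI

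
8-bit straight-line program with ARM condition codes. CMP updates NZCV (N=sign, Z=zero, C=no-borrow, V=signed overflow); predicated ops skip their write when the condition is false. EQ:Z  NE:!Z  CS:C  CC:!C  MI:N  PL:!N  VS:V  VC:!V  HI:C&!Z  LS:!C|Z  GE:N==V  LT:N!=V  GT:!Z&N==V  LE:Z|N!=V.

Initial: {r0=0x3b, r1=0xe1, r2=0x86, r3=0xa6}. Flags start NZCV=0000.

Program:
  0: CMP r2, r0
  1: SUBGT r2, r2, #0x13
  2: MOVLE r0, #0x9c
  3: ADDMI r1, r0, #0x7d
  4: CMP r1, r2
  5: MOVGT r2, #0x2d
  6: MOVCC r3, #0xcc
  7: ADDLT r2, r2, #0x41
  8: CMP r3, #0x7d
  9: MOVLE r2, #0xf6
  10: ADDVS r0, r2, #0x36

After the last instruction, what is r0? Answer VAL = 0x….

VAL = 0x2c

0: ✓ CMP  NZCV=0011
1: · SUBGT
2: ✓ MOVLE  r0←0x9c
3: · ADDMI
4: ✓ CMP  NZCV=0010
5: ✓ MOVGT  r2←0x2d
6: · MOVCC
7: · ADDLT
8: ✓ CMP  NZCV=0011
9: ✓ MOVLE  r2←0xf6
10: ✓ ADDVS  r0←0x2c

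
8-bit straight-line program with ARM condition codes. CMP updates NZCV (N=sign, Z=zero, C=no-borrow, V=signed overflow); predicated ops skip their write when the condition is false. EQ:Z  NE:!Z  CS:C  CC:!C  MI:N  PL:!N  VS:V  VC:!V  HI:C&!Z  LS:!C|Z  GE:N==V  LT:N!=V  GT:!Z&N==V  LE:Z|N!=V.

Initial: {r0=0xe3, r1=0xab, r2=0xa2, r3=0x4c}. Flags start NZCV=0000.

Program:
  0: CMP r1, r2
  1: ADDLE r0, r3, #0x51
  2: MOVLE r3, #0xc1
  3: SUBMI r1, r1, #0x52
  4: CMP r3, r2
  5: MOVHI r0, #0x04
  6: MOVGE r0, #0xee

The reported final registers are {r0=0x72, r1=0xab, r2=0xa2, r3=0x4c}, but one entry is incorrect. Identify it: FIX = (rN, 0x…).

FIX = (r0, 0xee)

[0] flags=0010 → (cmp)
[1] flags=0010 LE?F → skip
[2] flags=0010 LE?F → skip
[3] flags=0010 MI?F → skip
[4] flags=1001 → (cmp)
[5] flags=1001 HI?F → skip
[6] flags=1001 GE?T → r0=0xee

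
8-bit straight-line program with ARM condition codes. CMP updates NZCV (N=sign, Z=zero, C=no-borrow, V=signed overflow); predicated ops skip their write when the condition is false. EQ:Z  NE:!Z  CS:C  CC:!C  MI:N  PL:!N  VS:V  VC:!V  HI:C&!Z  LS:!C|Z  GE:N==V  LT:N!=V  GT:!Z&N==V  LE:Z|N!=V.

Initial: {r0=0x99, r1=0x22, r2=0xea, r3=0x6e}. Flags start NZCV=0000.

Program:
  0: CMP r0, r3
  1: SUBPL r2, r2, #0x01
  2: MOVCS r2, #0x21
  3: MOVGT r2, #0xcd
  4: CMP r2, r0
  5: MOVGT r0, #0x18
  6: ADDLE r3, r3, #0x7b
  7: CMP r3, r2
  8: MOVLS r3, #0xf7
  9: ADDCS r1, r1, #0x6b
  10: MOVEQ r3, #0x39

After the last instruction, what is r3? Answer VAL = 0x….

[0] flags=0011 → (cmp)
[1] flags=0011 PL?T → r2=0xe9
[2] flags=0011 CS?T → r2=0x21
[3] flags=0011 GT?F → skip
[4] flags=1001 → (cmp)
[5] flags=1001 GT?T → r0=0x18
[6] flags=1001 LE?F → skip
[7] flags=0010 → (cmp)
[8] flags=0010 LS?F → skip
[9] flags=0010 CS?T → r1=0x8d
[10] flags=0010 EQ?F → skip

VAL = 0x6e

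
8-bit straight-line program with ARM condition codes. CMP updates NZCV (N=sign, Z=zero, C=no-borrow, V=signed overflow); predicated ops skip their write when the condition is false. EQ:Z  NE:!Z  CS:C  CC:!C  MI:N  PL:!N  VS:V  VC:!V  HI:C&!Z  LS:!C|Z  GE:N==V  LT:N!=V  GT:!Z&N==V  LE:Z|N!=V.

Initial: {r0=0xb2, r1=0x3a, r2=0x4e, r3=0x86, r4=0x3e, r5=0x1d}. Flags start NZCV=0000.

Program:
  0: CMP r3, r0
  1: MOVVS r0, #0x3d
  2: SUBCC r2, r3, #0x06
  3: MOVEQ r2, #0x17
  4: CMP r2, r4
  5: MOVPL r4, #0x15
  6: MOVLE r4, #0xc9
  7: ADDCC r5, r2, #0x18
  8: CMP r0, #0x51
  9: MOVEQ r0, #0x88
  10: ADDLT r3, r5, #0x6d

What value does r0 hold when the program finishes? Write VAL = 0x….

[0] flags=1000 → (cmp)
[1] flags=1000 VS?F → skip
[2] flags=1000 CC?T → r2=0x80
[3] flags=1000 EQ?F → skip
[4] flags=0011 → (cmp)
[5] flags=0011 PL?T → r4=0x15
[6] flags=0011 LE?T → r4=0xc9
[7] flags=0011 CC?F → skip
[8] flags=0011 → (cmp)
[9] flags=0011 EQ?F → skip
[10] flags=0011 LT?T → r3=0x8a

VAL = 0xb2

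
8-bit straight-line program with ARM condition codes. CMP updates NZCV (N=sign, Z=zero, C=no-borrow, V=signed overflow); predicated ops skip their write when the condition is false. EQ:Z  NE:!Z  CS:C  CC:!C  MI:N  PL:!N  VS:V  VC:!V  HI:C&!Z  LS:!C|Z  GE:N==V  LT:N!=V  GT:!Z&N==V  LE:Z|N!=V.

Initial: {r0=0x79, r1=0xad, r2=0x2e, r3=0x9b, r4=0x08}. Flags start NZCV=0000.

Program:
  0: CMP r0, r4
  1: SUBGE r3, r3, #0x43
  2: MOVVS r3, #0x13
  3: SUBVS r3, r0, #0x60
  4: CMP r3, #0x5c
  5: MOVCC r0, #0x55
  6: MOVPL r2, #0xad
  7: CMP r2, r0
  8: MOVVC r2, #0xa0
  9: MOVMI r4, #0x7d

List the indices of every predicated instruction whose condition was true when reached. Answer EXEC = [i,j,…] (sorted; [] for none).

EXEC = [1,5,8,9]

0: ✓ CMP  NZCV=0010
1: ✓ SUBGE  r3←0x58
2: · MOVVS
3: · SUBVS
4: ✓ CMP  NZCV=1000
5: ✓ MOVCC  r0←0x55
6: · MOVPL
7: ✓ CMP  NZCV=1000
8: ✓ MOVVC  r2←0xa0
9: ✓ MOVMI  r4←0x7d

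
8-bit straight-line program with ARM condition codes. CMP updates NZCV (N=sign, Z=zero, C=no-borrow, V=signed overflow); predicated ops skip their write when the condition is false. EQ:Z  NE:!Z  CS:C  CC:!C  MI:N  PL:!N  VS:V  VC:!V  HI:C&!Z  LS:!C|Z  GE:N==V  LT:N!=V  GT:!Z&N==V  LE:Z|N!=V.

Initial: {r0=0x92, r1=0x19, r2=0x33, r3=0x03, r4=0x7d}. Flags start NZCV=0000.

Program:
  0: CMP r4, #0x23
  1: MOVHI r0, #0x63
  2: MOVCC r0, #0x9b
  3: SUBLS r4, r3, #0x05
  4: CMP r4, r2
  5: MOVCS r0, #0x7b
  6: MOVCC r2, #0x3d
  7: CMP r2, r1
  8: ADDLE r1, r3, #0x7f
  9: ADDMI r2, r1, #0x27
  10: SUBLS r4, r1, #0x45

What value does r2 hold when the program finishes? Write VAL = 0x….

[0] flags=0010 → (cmp)
[1] flags=0010 HI?T → r0=0x63
[2] flags=0010 CC?F → skip
[3] flags=0010 LS?F → skip
[4] flags=0010 → (cmp)
[5] flags=0010 CS?T → r0=0x7b
[6] flags=0010 CC?F → skip
[7] flags=0010 → (cmp)
[8] flags=0010 LE?F → skip
[9] flags=0010 MI?F → skip
[10] flags=0010 LS?F → skip

VAL = 0x33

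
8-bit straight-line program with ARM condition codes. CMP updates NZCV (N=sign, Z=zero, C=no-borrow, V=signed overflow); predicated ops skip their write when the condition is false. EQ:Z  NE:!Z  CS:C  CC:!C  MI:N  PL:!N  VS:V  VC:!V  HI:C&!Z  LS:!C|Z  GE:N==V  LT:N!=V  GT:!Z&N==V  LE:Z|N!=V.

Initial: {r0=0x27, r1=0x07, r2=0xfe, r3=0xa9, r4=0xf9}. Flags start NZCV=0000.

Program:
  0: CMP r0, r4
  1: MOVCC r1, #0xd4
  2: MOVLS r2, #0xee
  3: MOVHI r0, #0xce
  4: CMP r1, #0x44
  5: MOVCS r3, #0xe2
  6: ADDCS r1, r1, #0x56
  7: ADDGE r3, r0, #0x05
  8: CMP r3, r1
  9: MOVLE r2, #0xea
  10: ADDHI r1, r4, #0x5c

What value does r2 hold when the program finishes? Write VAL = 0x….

VAL = 0xea

[0] flags=0000 → (cmp)
[1] flags=0000 CC?T → r1=0xd4
[2] flags=0000 LS?T → r2=0xee
[3] flags=0000 HI?F → skip
[4] flags=1010 → (cmp)
[5] flags=1010 CS?T → r3=0xe2
[6] flags=1010 CS?T → r1=0x2a
[7] flags=1010 GE?F → skip
[8] flags=1010 → (cmp)
[9] flags=1010 LE?T → r2=0xea
[10] flags=1010 HI?T → r1=0x55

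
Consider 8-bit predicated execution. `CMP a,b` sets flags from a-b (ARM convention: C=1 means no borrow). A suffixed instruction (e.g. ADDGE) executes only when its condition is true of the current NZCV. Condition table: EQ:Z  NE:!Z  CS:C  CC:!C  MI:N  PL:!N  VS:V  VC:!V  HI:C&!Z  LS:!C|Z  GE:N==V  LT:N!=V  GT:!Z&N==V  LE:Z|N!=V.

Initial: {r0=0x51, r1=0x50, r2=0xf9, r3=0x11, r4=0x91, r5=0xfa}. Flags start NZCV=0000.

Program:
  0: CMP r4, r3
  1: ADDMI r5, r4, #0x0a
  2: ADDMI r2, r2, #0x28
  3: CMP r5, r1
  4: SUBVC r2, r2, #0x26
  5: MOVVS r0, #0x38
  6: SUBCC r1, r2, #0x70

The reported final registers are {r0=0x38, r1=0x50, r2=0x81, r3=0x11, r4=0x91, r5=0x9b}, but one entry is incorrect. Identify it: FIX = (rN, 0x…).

0: ✓ CMP  NZCV=1010
1: ✓ ADDMI  r5←0x9b
2: ✓ ADDMI  r2←0x21
3: ✓ CMP  NZCV=0011
4: · SUBVC
5: ✓ MOVVS  r0←0x38
6: · SUBCC

FIX = (r2, 0x21)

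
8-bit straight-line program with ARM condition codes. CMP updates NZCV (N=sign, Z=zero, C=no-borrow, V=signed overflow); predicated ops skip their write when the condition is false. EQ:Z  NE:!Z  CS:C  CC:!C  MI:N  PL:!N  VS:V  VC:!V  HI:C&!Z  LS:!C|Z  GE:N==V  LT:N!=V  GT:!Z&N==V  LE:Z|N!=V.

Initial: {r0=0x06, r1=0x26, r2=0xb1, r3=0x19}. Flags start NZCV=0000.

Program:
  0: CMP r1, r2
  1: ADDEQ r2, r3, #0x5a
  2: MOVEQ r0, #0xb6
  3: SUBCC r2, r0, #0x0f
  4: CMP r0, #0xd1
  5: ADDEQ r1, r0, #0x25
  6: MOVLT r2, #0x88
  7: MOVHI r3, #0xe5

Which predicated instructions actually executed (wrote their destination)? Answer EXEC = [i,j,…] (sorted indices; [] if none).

0: ✓ CMP  NZCV=0000
1: · ADDEQ
2: · MOVEQ
3: ✓ SUBCC  r2←0xf7
4: ✓ CMP  NZCV=0000
5: · ADDEQ
6: · MOVLT
7: · MOVHI

EXEC = [3]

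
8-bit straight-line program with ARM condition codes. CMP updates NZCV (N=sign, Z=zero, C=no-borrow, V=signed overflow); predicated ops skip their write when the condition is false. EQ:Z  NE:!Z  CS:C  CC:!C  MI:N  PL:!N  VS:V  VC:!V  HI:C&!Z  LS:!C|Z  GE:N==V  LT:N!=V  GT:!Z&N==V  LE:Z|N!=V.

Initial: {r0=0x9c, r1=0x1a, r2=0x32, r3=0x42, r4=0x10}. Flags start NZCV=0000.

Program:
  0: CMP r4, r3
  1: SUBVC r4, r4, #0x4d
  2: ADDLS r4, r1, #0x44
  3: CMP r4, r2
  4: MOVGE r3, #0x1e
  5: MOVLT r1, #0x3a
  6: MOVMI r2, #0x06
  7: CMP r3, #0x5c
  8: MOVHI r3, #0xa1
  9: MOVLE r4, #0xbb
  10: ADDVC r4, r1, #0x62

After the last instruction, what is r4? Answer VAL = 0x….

0: ✓ CMP  NZCV=1000
1: ✓ SUBVC  r4←0xc3
2: ✓ ADDLS  r4←0x5e
3: ✓ CMP  NZCV=0010
4: ✓ MOVGE  r3←0x1e
5: · MOVLT
6: · MOVMI
7: ✓ CMP  NZCV=1000
8: · MOVHI
9: ✓ MOVLE  r4←0xbb
10: ✓ ADDVC  r4←0x7c

VAL = 0x7c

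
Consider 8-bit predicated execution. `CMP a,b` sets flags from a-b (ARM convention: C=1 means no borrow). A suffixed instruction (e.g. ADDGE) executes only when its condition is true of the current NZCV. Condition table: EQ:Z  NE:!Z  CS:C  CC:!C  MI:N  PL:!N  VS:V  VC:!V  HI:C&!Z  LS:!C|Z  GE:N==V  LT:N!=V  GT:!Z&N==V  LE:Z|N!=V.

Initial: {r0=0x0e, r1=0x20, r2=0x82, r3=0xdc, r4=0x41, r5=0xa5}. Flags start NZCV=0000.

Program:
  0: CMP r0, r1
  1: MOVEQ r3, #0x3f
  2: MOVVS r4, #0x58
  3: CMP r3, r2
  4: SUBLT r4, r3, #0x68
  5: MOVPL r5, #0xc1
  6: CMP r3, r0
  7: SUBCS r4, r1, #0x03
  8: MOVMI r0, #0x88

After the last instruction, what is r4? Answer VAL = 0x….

0: ✓ CMP  NZCV=1000
1: · MOVEQ
2: · MOVVS
3: ✓ CMP  NZCV=0010
4: · SUBLT
5: ✓ MOVPL  r5←0xc1
6: ✓ CMP  NZCV=1010
7: ✓ SUBCS  r4←0x1d
8: ✓ MOVMI  r0←0x88

VAL = 0x1d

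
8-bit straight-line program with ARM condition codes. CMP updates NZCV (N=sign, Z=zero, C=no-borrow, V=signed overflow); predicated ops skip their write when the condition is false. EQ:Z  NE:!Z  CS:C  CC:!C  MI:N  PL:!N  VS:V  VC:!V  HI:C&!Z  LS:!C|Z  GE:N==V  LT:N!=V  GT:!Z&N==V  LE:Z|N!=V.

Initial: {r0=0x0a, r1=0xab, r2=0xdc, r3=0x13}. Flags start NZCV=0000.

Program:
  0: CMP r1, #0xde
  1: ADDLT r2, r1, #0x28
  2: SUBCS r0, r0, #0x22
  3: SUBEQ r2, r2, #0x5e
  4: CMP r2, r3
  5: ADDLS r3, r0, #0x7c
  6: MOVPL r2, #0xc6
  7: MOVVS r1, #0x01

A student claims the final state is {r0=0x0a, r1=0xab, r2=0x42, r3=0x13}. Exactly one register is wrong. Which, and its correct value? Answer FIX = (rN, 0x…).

FIX = (r2, 0xd3)

[0] flags=1000 → (cmp)
[1] flags=1000 LT?T → r2=0xd3
[2] flags=1000 CS?F → skip
[3] flags=1000 EQ?F → skip
[4] flags=1010 → (cmp)
[5] flags=1010 LS?F → skip
[6] flags=1010 PL?F → skip
[7] flags=1010 VS?F → skip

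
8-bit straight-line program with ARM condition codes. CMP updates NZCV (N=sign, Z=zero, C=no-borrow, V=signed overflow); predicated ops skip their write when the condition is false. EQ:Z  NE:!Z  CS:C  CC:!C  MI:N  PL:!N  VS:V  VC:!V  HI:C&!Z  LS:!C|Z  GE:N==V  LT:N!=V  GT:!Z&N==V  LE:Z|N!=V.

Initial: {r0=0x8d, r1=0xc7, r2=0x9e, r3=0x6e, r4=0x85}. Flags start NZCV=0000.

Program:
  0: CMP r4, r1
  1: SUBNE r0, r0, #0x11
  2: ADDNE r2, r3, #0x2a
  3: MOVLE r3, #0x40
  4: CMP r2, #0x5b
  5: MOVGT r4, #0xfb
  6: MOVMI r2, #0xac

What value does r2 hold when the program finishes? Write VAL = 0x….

0: ✓ CMP  NZCV=1000
1: ✓ SUBNE  r0←0x7c
2: ✓ ADDNE  r2←0x98
3: ✓ MOVLE  r3←0x40
4: ✓ CMP  NZCV=0011
5: · MOVGT
6: · MOVMI

VAL = 0x98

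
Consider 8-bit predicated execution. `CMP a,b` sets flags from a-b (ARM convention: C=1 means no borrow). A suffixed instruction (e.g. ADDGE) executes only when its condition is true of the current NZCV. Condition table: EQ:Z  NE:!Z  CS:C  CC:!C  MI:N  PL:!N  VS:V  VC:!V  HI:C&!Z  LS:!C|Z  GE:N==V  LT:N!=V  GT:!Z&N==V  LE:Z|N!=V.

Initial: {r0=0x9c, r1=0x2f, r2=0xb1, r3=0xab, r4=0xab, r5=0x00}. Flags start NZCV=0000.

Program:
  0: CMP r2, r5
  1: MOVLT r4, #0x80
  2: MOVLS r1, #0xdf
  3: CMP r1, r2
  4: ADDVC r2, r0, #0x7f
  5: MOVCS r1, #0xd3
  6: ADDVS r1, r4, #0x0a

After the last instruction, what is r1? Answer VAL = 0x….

[0] flags=1010 → (cmp)
[1] flags=1010 LT?T → r4=0x80
[2] flags=1010 LS?F → skip
[3] flags=0000 → (cmp)
[4] flags=0000 VC?T → r2=0x1b
[5] flags=0000 CS?F → skip
[6] flags=0000 VS?F → skip

VAL = 0x2f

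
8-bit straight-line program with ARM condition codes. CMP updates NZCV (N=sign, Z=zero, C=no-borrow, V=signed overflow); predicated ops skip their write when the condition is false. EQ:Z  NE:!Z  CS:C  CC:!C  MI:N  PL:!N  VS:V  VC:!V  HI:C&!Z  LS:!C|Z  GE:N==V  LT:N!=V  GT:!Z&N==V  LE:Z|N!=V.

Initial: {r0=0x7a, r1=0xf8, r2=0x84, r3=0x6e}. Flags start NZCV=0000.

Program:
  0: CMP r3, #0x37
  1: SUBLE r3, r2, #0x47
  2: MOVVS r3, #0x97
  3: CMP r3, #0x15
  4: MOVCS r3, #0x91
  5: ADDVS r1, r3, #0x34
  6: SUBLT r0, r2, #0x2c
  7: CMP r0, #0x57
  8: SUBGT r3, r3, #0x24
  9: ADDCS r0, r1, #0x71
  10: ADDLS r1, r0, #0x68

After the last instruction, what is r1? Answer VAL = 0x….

0: ✓ CMP  NZCV=0010
1: · SUBLE
2: · MOVVS
3: ✓ CMP  NZCV=0010
4: ✓ MOVCS  r3←0x91
5: · ADDVS
6: · SUBLT
7: ✓ CMP  NZCV=0010
8: ✓ SUBGT  r3←0x6d
9: ✓ ADDCS  r0←0x69
10: · ADDLS

VAL = 0xf8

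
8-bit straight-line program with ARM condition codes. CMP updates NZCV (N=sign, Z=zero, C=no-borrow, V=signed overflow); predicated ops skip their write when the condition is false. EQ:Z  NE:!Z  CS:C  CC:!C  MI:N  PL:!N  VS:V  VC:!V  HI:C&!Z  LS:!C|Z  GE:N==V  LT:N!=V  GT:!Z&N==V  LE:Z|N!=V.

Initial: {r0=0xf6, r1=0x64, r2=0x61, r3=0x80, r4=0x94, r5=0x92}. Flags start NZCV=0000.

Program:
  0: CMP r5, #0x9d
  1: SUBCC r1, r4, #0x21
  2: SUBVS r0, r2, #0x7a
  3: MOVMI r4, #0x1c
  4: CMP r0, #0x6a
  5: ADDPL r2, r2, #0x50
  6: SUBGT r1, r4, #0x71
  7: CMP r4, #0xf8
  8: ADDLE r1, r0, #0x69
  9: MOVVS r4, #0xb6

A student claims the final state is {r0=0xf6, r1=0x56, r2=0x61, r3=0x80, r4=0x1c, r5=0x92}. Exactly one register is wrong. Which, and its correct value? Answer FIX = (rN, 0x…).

FIX = (r1, 0x73)

[0] flags=1000 → (cmp)
[1] flags=1000 CC?T → r1=0x73
[2] flags=1000 VS?F → skip
[3] flags=1000 MI?T → r4=0x1c
[4] flags=1010 → (cmp)
[5] flags=1010 PL?F → skip
[6] flags=1010 GT?F → skip
[7] flags=0000 → (cmp)
[8] flags=0000 LE?F → skip
[9] flags=0000 VS?F → skip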